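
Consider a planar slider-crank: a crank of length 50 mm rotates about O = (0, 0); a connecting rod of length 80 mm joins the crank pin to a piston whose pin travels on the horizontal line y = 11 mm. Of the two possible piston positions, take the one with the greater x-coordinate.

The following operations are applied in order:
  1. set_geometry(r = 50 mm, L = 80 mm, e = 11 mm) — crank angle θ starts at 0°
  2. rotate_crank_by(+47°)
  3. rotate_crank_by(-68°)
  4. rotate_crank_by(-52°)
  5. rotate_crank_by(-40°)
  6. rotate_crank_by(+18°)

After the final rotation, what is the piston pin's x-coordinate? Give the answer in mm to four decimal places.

47.6247

set_geometry: r = 50 mm, L = 80 mm, e = 11 mm; θ ← 0°
rotate_crank_by(+47°): θ ← 0° +47° = 47°
rotate_crank_by(-68°): θ ← 47° -68° = -21°
rotate_crank_by(-52°): θ ← -21° -52° = -73°
rotate_crank_by(-40°): θ ← -73° -40° = -113°
rotate_crank_by(+18°): θ ← -113° +18° = -95°
crank pin P = (r cos θ, r sin θ) = (-4.357787, -49.809735)
h = r sin θ − e = -49.809735 − 11 = -60.809735
x = r cos θ + √(L² − h²) = -4.357787 + √(6400.0 − 3697.8239) = -4.357787 + 51.982460 = 47.624673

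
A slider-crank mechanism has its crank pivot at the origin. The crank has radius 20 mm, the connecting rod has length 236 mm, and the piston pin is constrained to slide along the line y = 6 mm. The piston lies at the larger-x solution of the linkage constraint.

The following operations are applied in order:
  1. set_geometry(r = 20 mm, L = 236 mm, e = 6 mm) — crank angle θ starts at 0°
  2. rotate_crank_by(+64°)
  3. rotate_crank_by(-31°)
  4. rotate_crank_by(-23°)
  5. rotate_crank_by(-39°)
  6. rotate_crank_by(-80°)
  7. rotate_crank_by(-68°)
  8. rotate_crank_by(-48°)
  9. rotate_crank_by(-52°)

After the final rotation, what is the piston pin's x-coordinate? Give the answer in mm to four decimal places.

set_geometry: r = 20 mm, L = 236 mm, e = 6 mm; θ ← 0°
rotate_crank_by(+64°): θ ← 0° +64° = 64°
rotate_crank_by(-31°): θ ← 64° -31° = 33°
rotate_crank_by(-23°): θ ← 33° -23° = 10°
rotate_crank_by(-39°): θ ← 10° -39° = -29°
rotate_crank_by(-80°): θ ← -29° -80° = -109°
rotate_crank_by(-68°): θ ← -109° -68° = -177°
rotate_crank_by(-48°): θ ← -177° -48° = -225°
rotate_crank_by(-52°): θ ← -225° -52° = -277°
crank pin P = (r cos θ, r sin θ) = (2.437387, 19.850923)
h = r sin θ − e = 19.850923 − 6 = 13.850923
x = r cos θ + √(L² − h²) = 2.437387 + √(55696.0 − 191.8481) = 2.437387 + 235.593192 = 238.030578

238.0306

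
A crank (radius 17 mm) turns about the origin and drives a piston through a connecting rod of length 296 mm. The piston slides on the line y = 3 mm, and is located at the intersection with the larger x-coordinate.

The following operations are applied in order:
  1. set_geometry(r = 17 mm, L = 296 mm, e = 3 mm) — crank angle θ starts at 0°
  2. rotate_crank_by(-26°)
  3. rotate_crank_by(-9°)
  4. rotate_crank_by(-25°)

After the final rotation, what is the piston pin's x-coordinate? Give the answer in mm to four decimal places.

set_geometry: r = 17 mm, L = 296 mm, e = 3 mm; θ ← 0°
rotate_crank_by(-26°): θ ← 0° -26° = -26°
rotate_crank_by(-9°): θ ← -26° -9° = -35°
rotate_crank_by(-25°): θ ← -35° -25° = -60°
crank pin P = (r cos θ, r sin θ) = (8.500000, -14.722432)
h = r sin θ − e = -14.722432 − 3 = -17.722432
x = r cos θ + √(L² − h²) = 8.500000 + √(87616.0 − 314.0846) = 8.500000 + 295.468975 = 303.968975

303.9690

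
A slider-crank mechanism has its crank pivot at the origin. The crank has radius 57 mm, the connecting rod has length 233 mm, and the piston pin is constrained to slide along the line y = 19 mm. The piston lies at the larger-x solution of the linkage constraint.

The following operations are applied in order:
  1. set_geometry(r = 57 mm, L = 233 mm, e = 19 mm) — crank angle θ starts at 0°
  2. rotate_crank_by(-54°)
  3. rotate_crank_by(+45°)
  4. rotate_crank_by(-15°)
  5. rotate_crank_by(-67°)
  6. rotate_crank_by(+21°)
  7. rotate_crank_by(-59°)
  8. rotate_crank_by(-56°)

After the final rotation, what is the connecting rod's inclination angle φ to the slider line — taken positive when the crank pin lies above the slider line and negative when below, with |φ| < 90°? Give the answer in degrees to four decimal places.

-3.4527

set_geometry: r = 57 mm, L = 233 mm, e = 19 mm; θ ← 0°
rotate_crank_by(-54°): θ ← 0° -54° = -54°
rotate_crank_by(+45°): θ ← -54° +45° = -9°
rotate_crank_by(-15°): θ ← -9° -15° = -24°
rotate_crank_by(-67°): θ ← -24° -67° = -91°
rotate_crank_by(+21°): θ ← -91° +21° = -70°
rotate_crank_by(-59°): θ ← -70° -59° = -129°
rotate_crank_by(-56°): θ ← -129° -56° = -185°
crank pin P = (r cos θ, r sin θ) = (-56.783098, 4.967877)
h = r sin θ − e = 4.967877 − 19 = -14.032123
sin φ = h / L = -14.032123 / 233 = -0.06022370
φ = arcsin(-0.06022370) = -3.452653°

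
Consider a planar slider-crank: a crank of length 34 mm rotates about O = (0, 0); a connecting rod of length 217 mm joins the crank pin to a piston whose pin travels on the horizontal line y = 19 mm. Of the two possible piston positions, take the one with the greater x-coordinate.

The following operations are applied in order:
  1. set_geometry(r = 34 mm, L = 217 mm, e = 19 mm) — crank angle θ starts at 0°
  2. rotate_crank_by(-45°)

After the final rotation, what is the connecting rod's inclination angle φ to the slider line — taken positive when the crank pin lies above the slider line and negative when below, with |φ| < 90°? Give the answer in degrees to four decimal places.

-11.4404

set_geometry: r = 34 mm, L = 217 mm, e = 19 mm; θ ← 0°
rotate_crank_by(-45°): θ ← 0° -45° = -45°
crank pin P = (r cos θ, r sin θ) = (24.041631, -24.041631)
h = r sin θ − e = -24.041631 − 19 = -43.041631
sin φ = h / L = -43.041631 / 217 = -0.19834853
φ = arcsin(-0.19834853) = -11.440402°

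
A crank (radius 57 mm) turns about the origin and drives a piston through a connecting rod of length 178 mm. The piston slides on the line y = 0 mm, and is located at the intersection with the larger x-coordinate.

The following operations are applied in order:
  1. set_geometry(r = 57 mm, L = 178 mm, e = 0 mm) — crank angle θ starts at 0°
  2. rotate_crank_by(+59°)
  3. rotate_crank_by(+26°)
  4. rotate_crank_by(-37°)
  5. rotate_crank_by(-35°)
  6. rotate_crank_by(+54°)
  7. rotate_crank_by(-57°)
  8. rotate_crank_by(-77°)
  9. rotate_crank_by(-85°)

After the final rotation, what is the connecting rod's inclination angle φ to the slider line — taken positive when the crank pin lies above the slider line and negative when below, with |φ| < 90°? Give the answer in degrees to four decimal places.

set_geometry: r = 57 mm, L = 178 mm, e = 0 mm; θ ← 0°
rotate_crank_by(+59°): θ ← 0° +59° = 59°
rotate_crank_by(+26°): θ ← 59° +26° = 85°
rotate_crank_by(-37°): θ ← 85° -37° = 48°
rotate_crank_by(-35°): θ ← 48° -35° = 13°
rotate_crank_by(+54°): θ ← 13° +54° = 67°
rotate_crank_by(-57°): θ ← 67° -57° = 10°
rotate_crank_by(-77°): θ ← 10° -77° = -67°
rotate_crank_by(-85°): θ ← -67° -85° = -152°
crank pin P = (r cos θ, r sin θ) = (-50.328013, -26.759879)
h = r sin θ − e = -26.759879 − 0 = -26.759879
sin φ = h / L = -26.759879 / 178 = -0.15033640
φ = arcsin(-0.15033640) = -8.646422°

-8.6464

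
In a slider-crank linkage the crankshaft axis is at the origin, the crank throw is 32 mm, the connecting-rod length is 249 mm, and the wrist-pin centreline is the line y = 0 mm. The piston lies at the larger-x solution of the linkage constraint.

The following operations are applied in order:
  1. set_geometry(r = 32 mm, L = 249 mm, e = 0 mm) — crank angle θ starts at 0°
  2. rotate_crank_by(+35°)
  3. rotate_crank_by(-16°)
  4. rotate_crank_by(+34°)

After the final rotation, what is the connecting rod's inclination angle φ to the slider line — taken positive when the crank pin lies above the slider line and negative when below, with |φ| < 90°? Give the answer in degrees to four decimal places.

set_geometry: r = 32 mm, L = 249 mm, e = 0 mm; θ ← 0°
rotate_crank_by(+35°): θ ← 0° +35° = 35°
rotate_crank_by(-16°): θ ← 35° -16° = 19°
rotate_crank_by(+34°): θ ← 19° +34° = 53°
crank pin P = (r cos θ, r sin θ) = (19.258081, 25.556336)
h = r sin θ − e = 25.556336 − 0 = 25.556336
sin φ = h / L = 25.556336 / 249 = 0.10263589
φ = arcsin(0.10263589) = 5.890977°

5.8910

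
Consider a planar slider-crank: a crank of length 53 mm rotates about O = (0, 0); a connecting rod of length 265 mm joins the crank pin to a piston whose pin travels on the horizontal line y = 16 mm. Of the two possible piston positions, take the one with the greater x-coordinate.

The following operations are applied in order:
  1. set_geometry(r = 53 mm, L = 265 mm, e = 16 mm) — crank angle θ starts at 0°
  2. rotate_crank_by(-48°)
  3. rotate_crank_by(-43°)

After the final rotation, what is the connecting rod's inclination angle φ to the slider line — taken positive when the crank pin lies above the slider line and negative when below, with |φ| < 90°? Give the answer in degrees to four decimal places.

-15.0906

set_geometry: r = 53 mm, L = 265 mm, e = 16 mm; θ ← 0°
rotate_crank_by(-48°): θ ← 0° -48° = -48°
rotate_crank_by(-43°): θ ← -48° -43° = -91°
crank pin P = (r cos θ, r sin θ) = (-0.924978, -52.991928)
h = r sin θ − e = -52.991928 − 16 = -68.991928
sin φ = h / L = -68.991928 / 265 = -0.26034690
φ = arcsin(-0.26034690) = -15.090647°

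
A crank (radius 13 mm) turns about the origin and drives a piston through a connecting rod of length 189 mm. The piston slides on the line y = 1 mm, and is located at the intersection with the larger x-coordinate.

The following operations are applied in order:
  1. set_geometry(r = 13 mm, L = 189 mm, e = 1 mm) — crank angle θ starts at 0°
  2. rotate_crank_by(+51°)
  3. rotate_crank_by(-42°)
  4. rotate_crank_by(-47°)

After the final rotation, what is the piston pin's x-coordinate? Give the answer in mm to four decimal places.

set_geometry: r = 13 mm, L = 189 mm, e = 1 mm; θ ← 0°
rotate_crank_by(+51°): θ ← 0° +51° = 51°
rotate_crank_by(-42°): θ ← 51° -42° = 9°
rotate_crank_by(-47°): θ ← 9° -47° = -38°
crank pin P = (r cos θ, r sin θ) = (10.244140, -8.003599)
h = r sin θ − e = -8.003599 − 1 = -9.003599
x = r cos θ + √(L² − h²) = 10.244140 + √(35721.0 − 81.0648) = 10.244140 + 188.785421 = 199.029561

199.0296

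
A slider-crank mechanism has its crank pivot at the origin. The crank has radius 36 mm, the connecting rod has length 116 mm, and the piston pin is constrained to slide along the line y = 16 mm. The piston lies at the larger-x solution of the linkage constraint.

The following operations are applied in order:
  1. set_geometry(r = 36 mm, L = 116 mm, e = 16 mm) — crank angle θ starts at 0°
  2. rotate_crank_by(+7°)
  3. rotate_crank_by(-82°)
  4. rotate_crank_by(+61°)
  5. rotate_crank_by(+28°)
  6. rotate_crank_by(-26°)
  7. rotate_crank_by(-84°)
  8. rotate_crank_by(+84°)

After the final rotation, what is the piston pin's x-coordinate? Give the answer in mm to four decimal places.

148.8111

set_geometry: r = 36 mm, L = 116 mm, e = 16 mm; θ ← 0°
rotate_crank_by(+7°): θ ← 0° +7° = 7°
rotate_crank_by(-82°): θ ← 7° -82° = -75°
rotate_crank_by(+61°): θ ← -75° +61° = -14°
rotate_crank_by(+28°): θ ← -14° +28° = 14°
rotate_crank_by(-26°): θ ← 14° -26° = -12°
rotate_crank_by(-84°): θ ← -12° -84° = -96°
rotate_crank_by(+84°): θ ← -96° +84° = -12°
crank pin P = (r cos θ, r sin θ) = (35.213314, -7.484821)
h = r sin θ − e = -7.484821 − 16 = -23.484821
x = r cos θ + √(L² − h²) = 35.213314 + √(13456.0 − 551.5368) = 35.213314 + 113.597813 = 148.811127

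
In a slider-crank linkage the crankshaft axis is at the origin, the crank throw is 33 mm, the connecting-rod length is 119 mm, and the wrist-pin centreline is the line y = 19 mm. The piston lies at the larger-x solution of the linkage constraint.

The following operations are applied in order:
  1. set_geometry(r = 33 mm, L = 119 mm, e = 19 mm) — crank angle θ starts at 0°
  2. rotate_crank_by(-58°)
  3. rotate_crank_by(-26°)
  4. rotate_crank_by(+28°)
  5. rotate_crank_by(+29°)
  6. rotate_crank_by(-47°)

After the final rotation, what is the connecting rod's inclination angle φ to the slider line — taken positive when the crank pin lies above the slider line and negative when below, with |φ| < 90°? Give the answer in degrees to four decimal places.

set_geometry: r = 33 mm, L = 119 mm, e = 19 mm; θ ← 0°
rotate_crank_by(-58°): θ ← 0° -58° = -58°
rotate_crank_by(-26°): θ ← -58° -26° = -84°
rotate_crank_by(+28°): θ ← -84° +28° = -56°
rotate_crank_by(+29°): θ ← -56° +29° = -27°
rotate_crank_by(-47°): θ ← -27° -47° = -74°
crank pin P = (r cos θ, r sin θ) = (9.096033, -31.721636)
h = r sin θ − e = -31.721636 − 19 = -50.721636
sin φ = h / L = -50.721636 / 119 = -0.42623224
φ = arcsin(-0.42623224) = -25.228685°

-25.2287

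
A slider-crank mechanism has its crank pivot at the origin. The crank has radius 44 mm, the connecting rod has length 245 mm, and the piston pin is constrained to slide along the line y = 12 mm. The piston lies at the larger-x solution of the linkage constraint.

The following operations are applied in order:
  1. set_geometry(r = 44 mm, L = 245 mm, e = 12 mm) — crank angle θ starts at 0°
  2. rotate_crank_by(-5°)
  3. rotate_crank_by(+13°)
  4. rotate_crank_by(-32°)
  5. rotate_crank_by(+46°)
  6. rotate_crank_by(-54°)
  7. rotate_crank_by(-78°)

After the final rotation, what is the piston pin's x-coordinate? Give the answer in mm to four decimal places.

224.0727

set_geometry: r = 44 mm, L = 245 mm, e = 12 mm; θ ← 0°
rotate_crank_by(-5°): θ ← 0° -5° = -5°
rotate_crank_by(+13°): θ ← -5° +13° = 8°
rotate_crank_by(-32°): θ ← 8° -32° = -24°
rotate_crank_by(+46°): θ ← -24° +46° = 22°
rotate_crank_by(-54°): θ ← 22° -54° = -32°
rotate_crank_by(-78°): θ ← -32° -78° = -110°
crank pin P = (r cos θ, r sin θ) = (-15.048886, -41.346475)
h = r sin θ − e = -41.346475 − 12 = -53.346475
x = r cos θ + √(L² − h²) = -15.048886 + √(60025.0 − 2845.8464) = -15.048886 + 239.121629 = 224.072743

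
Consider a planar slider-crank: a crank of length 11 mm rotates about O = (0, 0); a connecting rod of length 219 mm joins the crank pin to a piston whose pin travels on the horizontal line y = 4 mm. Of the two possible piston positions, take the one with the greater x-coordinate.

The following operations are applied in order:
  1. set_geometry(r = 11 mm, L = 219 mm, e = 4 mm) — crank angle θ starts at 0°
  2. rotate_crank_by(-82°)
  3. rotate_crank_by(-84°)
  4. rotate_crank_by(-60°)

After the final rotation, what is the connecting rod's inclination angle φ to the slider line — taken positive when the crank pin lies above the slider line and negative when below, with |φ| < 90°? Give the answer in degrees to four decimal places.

1.0237

set_geometry: r = 11 mm, L = 219 mm, e = 4 mm; θ ← 0°
rotate_crank_by(-82°): θ ← 0° -82° = -82°
rotate_crank_by(-84°): θ ← -82° -84° = -166°
rotate_crank_by(-60°): θ ← -166° -60° = -226°
crank pin P = (r cos θ, r sin θ) = (-7.641242, 7.912738)
h = r sin θ − e = 7.912738 − 4 = 3.912738
sin φ = h / L = 3.912738 / 219 = 0.01786638
φ = arcsin(0.01786638) = 1.023723°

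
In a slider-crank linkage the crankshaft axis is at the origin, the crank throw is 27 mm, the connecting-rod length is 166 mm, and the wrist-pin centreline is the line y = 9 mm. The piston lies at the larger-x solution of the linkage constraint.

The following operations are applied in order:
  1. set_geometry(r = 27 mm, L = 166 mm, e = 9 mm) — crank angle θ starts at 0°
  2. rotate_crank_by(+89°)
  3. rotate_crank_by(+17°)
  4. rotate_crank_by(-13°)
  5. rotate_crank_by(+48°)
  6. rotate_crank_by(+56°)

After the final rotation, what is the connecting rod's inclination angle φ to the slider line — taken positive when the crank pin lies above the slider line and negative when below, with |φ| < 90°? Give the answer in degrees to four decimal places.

-5.8412

set_geometry: r = 27 mm, L = 166 mm, e = 9 mm; θ ← 0°
rotate_crank_by(+89°): θ ← 0° +89° = 89°
rotate_crank_by(+17°): θ ← 89° +17° = 106°
rotate_crank_by(-13°): θ ← 106° -13° = 93°
rotate_crank_by(+48°): θ ← 93° +48° = 141°
rotate_crank_by(+56°): θ ← 141° +56° = 197°
crank pin P = (r cos θ, r sin θ) = (-25.820228, -7.894036)
h = r sin θ − e = -7.894036 − 9 = -16.894036
sin φ = h / L = -16.894036 / 166 = -0.10177130
φ = arcsin(-0.10177130) = -5.841179°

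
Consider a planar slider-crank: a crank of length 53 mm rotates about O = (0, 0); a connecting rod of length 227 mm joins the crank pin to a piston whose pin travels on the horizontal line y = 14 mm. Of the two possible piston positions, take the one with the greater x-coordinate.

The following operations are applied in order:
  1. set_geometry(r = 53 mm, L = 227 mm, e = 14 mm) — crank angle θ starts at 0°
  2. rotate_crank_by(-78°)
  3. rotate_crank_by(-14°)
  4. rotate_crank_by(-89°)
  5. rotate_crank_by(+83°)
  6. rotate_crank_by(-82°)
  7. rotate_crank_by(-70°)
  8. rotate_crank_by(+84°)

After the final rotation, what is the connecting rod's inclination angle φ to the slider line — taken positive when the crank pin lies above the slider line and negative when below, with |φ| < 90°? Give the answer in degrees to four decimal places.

set_geometry: r = 53 mm, L = 227 mm, e = 14 mm; θ ← 0°
rotate_crank_by(-78°): θ ← 0° -78° = -78°
rotate_crank_by(-14°): θ ← -78° -14° = -92°
rotate_crank_by(-89°): θ ← -92° -89° = -181°
rotate_crank_by(+83°): θ ← -181° +83° = -98°
rotate_crank_by(-82°): θ ← -98° -82° = -180°
rotate_crank_by(-70°): θ ← -180° -70° = -250°
rotate_crank_by(+84°): θ ← -250° +84° = -166°
crank pin P = (r cos θ, r sin θ) = (-51.425673, -12.821860)
h = r sin θ − e = -12.821860 − 14 = -26.821860
sin φ = h / L = -26.821860 / 227 = -0.11815798
φ = arcsin(-0.11815798) = -6.785806°

-6.7858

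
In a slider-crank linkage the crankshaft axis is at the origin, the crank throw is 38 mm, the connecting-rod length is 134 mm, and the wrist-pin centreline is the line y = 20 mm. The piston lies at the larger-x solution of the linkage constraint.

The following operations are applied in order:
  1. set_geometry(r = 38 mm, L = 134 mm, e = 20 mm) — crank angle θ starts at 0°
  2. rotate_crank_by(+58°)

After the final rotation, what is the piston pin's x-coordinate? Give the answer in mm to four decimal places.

153.5780

set_geometry: r = 38 mm, L = 134 mm, e = 20 mm; θ ← 0°
rotate_crank_by(+58°): θ ← 0° +58° = 58°
crank pin P = (r cos θ, r sin θ) = (20.136932, 32.225828)
h = r sin θ − e = 32.225828 − 20 = 12.225828
x = r cos θ + √(L² − h²) = 20.136932 + √(17956.0 − 149.4709) = 20.136932 + 133.441107 = 153.578039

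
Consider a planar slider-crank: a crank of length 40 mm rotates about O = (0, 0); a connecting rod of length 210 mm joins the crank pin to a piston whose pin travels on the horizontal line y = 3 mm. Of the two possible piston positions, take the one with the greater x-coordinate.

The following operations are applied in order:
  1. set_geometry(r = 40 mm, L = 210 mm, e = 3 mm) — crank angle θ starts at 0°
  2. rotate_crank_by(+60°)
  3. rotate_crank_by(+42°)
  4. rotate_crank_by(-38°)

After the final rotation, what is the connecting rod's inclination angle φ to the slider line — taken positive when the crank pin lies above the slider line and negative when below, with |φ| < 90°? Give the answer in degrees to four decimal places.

set_geometry: r = 40 mm, L = 210 mm, e = 3 mm; θ ← 0°
rotate_crank_by(+60°): θ ← 0° +60° = 60°
rotate_crank_by(+42°): θ ← 60° +42° = 102°
rotate_crank_by(-38°): θ ← 102° -38° = 64°
crank pin P = (r cos θ, r sin θ) = (17.534846, 35.951762)
h = r sin θ − e = 35.951762 − 3 = 32.951762
sin φ = h / L = 32.951762 / 210 = 0.15691315
φ = arcsin(0.15691315) = 9.027770°

9.0278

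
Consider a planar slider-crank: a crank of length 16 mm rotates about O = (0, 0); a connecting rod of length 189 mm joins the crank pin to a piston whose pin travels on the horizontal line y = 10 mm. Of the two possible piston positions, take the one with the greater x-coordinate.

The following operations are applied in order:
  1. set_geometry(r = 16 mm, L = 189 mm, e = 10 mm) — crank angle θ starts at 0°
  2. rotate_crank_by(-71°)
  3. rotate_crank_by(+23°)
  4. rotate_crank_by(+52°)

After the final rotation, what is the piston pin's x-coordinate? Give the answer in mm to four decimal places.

set_geometry: r = 16 mm, L = 189 mm, e = 10 mm; θ ← 0°
rotate_crank_by(-71°): θ ← 0° -71° = -71°
rotate_crank_by(+23°): θ ← -71° +23° = -48°
rotate_crank_by(+52°): θ ← -48° +52° = 4°
crank pin P = (r cos θ, r sin θ) = (15.961025, 1.116104)
h = r sin θ − e = 1.116104 − 10 = -8.883896
x = r cos θ + √(L² − h²) = 15.961025 + √(35721.0 − 78.9236) = 15.961025 + 188.791092 = 204.752117

204.7521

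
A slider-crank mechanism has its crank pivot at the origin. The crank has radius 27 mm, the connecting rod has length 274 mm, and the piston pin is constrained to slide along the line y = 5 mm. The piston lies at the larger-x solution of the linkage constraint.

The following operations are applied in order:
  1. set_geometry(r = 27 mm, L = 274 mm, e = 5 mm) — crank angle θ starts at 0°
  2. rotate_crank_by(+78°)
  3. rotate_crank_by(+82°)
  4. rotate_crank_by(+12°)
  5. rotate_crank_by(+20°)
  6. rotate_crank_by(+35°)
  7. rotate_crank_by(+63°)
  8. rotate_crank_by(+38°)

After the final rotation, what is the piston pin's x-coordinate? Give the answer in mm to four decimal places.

set_geometry: r = 27 mm, L = 274 mm, e = 5 mm; θ ← 0°
rotate_crank_by(+78°): θ ← 0° +78° = 78°
rotate_crank_by(+82°): θ ← 78° +82° = 160°
rotate_crank_by(+12°): θ ← 160° +12° = 172°
rotate_crank_by(+20°): θ ← 172° +20° = 192°
rotate_crank_by(+35°): θ ← 192° +35° = 227°
rotate_crank_by(+63°): θ ← 227° +63° = 290°
rotate_crank_by(+38°): θ ← 290° +38° = 328°
crank pin P = (r cos θ, r sin θ) = (22.897299, -14.307820)
h = r sin θ − e = -14.307820 − 5 = -19.307820
x = r cos θ + √(L² − h²) = 22.897299 + √(75076.0 − 372.7919) = 22.897299 + 273.318876 = 296.216175

296.2162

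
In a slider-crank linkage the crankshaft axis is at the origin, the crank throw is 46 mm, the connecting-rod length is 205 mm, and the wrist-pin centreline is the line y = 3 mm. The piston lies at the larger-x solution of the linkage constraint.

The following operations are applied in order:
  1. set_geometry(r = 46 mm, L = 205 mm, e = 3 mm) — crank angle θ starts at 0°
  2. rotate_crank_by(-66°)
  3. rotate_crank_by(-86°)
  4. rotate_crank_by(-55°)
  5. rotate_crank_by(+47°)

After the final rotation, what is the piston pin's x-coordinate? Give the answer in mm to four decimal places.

160.9164

set_geometry: r = 46 mm, L = 205 mm, e = 3 mm; θ ← 0°
rotate_crank_by(-66°): θ ← 0° -66° = -66°
rotate_crank_by(-86°): θ ← -66° -86° = -152°
rotate_crank_by(-55°): θ ← -152° -55° = -207°
rotate_crank_by(+47°): θ ← -207° +47° = -160°
crank pin P = (r cos θ, r sin θ) = (-43.225861, -15.732927)
h = r sin θ − e = -15.732927 − 3 = -18.732927
x = r cos θ + √(L² − h²) = -43.225861 + √(42025.0 − 350.9225) = -43.225861 + 204.142297 = 160.916437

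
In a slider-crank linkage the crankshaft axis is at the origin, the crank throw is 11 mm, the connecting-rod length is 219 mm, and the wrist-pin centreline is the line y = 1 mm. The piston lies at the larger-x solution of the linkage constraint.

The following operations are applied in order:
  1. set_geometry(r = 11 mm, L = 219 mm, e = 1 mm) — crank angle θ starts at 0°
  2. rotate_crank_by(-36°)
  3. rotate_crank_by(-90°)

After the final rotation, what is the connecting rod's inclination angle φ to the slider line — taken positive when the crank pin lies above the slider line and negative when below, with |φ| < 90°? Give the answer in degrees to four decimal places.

set_geometry: r = 11 mm, L = 219 mm, e = 1 mm; θ ← 0°
rotate_crank_by(-36°): θ ← 0° -36° = -36°
rotate_crank_by(-90°): θ ← -36° -90° = -126°
crank pin P = (r cos θ, r sin θ) = (-6.465638, -8.899187)
h = r sin θ − e = -8.899187 − 1 = -9.899187
sin φ = h / L = -9.899187 / 219 = -0.04520177
φ = arcsin(-0.04520177) = -2.590753°

-2.5908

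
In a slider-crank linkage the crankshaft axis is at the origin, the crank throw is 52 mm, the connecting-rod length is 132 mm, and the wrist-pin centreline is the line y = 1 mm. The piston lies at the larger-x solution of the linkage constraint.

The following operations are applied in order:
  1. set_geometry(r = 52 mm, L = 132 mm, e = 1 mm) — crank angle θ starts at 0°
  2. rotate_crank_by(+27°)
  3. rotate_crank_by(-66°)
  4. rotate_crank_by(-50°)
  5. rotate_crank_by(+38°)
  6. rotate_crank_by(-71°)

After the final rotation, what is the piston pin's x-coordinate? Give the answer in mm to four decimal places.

set_geometry: r = 52 mm, L = 132 mm, e = 1 mm; θ ← 0°
rotate_crank_by(+27°): θ ← 0° +27° = 27°
rotate_crank_by(-66°): θ ← 27° -66° = -39°
rotate_crank_by(-50°): θ ← -39° -50° = -89°
rotate_crank_by(+38°): θ ← -89° +38° = -51°
rotate_crank_by(-71°): θ ← -51° -71° = -122°
crank pin P = (r cos θ, r sin θ) = (-27.555802, -44.098501)
h = r sin θ − e = -44.098501 − 1 = -45.098501
x = r cos θ + √(L² − h²) = -27.555802 + √(17424.0 − 2033.8748) = -27.555802 + 124.056943 = 96.501142

96.5011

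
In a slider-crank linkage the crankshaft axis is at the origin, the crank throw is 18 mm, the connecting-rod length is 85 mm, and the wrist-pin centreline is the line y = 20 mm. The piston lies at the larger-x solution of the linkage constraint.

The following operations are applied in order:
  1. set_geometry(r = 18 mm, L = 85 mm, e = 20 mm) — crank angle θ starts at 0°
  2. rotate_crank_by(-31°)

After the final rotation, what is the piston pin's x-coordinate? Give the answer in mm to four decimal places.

95.2302

set_geometry: r = 18 mm, L = 85 mm, e = 20 mm; θ ← 0°
rotate_crank_by(-31°): θ ← 0° -31° = -31°
crank pin P = (r cos θ, r sin θ) = (15.429011, -9.270685)
h = r sin θ − e = -9.270685 − 20 = -29.270685
x = r cos θ + √(L² − h²) = 15.429011 + √(7225.0 − 856.7730) = 15.429011 + 79.801172 = 95.230183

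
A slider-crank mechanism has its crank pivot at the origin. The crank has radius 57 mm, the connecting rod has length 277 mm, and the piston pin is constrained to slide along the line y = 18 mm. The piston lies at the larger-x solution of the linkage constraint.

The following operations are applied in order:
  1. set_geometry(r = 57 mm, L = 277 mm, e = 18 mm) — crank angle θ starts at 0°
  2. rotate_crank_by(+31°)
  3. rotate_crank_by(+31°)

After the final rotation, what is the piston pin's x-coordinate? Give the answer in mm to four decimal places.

301.8669

set_geometry: r = 57 mm, L = 277 mm, e = 18 mm; θ ← 0°
rotate_crank_by(+31°): θ ← 0° +31° = 31°
rotate_crank_by(+31°): θ ← 31° +31° = 62°
crank pin P = (r cos θ, r sin θ) = (26.759879, 50.328013)
h = r sin θ − e = 50.328013 − 18 = 32.328013
x = r cos θ + √(L² − h²) = 26.759879 + √(76729.0 − 1045.1004) = 26.759879 + 275.107069 = 301.866948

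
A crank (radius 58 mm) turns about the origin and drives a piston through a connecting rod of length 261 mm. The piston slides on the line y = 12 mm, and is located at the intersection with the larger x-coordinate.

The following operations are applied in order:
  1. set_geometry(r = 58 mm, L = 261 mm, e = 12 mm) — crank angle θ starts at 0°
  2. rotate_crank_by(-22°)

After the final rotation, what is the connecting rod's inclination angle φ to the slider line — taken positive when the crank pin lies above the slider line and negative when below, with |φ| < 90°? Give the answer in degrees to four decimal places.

-7.4247

set_geometry: r = 58 mm, L = 261 mm, e = 12 mm; θ ← 0°
rotate_crank_by(-22°): θ ← 0° -22° = -22°
crank pin P = (r cos θ, r sin θ) = (53.776664, -21.727182)
h = r sin θ − e = -21.727182 − 12 = -33.727182
sin φ = h / L = -33.727182 / 261 = -0.12922292
φ = arcsin(-0.12922292) = -7.424690°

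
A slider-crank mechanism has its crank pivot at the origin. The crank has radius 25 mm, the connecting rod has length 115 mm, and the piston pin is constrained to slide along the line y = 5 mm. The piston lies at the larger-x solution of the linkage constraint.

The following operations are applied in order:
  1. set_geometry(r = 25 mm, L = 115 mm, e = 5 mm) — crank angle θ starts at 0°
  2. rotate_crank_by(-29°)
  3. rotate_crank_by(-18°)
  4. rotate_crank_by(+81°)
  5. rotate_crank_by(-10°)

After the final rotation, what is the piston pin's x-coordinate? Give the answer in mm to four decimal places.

set_geometry: r = 25 mm, L = 115 mm, e = 5 mm; θ ← 0°
rotate_crank_by(-29°): θ ← 0° -29° = -29°
rotate_crank_by(-18°): θ ← -29° -18° = -47°
rotate_crank_by(+81°): θ ← -47° +81° = 34°
rotate_crank_by(-10°): θ ← 34° -10° = 24°
crank pin P = (r cos θ, r sin θ) = (22.838636, 10.168416)
h = r sin θ − e = 10.168416 − 5 = 5.168416
x = r cos θ + √(L² − h²) = 22.838636 + √(13225.0 − 26.7125) = 22.838636 + 114.883800 = 137.722436

137.7224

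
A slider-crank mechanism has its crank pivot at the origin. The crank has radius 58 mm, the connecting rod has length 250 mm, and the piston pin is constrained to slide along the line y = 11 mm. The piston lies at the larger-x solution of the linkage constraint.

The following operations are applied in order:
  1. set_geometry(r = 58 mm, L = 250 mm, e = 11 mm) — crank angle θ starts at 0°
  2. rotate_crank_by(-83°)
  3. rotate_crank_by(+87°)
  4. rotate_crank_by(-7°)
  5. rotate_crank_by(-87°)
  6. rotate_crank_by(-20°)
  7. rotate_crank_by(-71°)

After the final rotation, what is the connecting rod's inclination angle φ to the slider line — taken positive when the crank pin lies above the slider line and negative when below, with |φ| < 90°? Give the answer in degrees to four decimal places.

-2.2896

set_geometry: r = 58 mm, L = 250 mm, e = 11 mm; θ ← 0°
rotate_crank_by(-83°): θ ← 0° -83° = -83°
rotate_crank_by(+87°): θ ← -83° +87° = 4°
rotate_crank_by(-7°): θ ← 4° -7° = -3°
rotate_crank_by(-87°): θ ← -3° -87° = -90°
rotate_crank_by(-20°): θ ← -90° -20° = -110°
rotate_crank_by(-71°): θ ← -110° -71° = -181°
crank pin P = (r cos θ, r sin θ) = (-57.991166, 1.012240)
h = r sin θ − e = 1.012240 − 11 = -9.987760
sin φ = h / L = -9.987760 / 250 = -0.03995104
φ = arcsin(-0.03995104) = -2.289635°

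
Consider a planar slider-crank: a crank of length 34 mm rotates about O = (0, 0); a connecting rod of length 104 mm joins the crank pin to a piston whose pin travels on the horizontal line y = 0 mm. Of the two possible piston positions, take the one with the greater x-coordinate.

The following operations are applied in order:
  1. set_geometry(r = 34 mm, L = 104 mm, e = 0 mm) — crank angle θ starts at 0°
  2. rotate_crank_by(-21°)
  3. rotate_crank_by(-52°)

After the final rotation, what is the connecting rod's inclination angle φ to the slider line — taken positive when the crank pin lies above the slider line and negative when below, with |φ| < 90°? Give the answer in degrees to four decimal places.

-18.2183

set_geometry: r = 34 mm, L = 104 mm, e = 0 mm; θ ← 0°
rotate_crank_by(-21°): θ ← 0° -21° = -21°
rotate_crank_by(-52°): θ ← -21° -52° = -73°
crank pin P = (r cos θ, r sin θ) = (9.940638, -32.514362)
h = r sin θ − e = -32.514362 − 0 = -32.514362
sin φ = h / L = -32.514362 / 104 = -0.31263809
φ = arcsin(-0.31263809) = -18.218286°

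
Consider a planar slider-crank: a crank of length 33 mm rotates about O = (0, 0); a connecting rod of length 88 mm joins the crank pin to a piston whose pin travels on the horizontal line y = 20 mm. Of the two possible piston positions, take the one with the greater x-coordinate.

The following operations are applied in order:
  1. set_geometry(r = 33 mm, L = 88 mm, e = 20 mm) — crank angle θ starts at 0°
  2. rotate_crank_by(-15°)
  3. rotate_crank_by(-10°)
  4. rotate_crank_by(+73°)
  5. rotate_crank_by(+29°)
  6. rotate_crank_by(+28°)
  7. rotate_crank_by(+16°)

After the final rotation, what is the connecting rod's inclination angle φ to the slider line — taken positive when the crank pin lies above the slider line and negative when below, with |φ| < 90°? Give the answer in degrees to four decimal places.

5.4033

set_geometry: r = 33 mm, L = 88 mm, e = 20 mm; θ ← 0°
rotate_crank_by(-15°): θ ← 0° -15° = -15°
rotate_crank_by(-10°): θ ← -15° -10° = -25°
rotate_crank_by(+73°): θ ← -25° +73° = 48°
rotate_crank_by(+29°): θ ← 48° +29° = 77°
rotate_crank_by(+28°): θ ← 77° +28° = 105°
rotate_crank_by(+16°): θ ← 105° +16° = 121°
crank pin P = (r cos θ, r sin θ) = (-16.996256, 28.286521)
h = r sin θ − e = 28.286521 − 20 = 8.286521
sin φ = h / L = 8.286521 / 88 = 0.09416501
φ = arcsin(0.09416501) = 5.403263°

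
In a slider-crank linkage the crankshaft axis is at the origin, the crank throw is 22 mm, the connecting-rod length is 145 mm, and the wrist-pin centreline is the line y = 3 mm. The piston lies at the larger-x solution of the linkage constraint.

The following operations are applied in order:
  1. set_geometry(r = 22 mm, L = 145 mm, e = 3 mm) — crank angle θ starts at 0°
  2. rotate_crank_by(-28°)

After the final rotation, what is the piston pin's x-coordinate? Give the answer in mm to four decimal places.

set_geometry: r = 22 mm, L = 145 mm, e = 3 mm; θ ← 0°
rotate_crank_by(-28°): θ ← 0° -28° = -28°
crank pin P = (r cos θ, r sin θ) = (19.424847, -10.328374)
h = r sin θ − e = -10.328374 − 3 = -13.328374
x = r cos θ + √(L² − h²) = 19.424847 + √(21025.0 − 177.6456) = 19.424847 + 144.386130 = 163.810977

163.8110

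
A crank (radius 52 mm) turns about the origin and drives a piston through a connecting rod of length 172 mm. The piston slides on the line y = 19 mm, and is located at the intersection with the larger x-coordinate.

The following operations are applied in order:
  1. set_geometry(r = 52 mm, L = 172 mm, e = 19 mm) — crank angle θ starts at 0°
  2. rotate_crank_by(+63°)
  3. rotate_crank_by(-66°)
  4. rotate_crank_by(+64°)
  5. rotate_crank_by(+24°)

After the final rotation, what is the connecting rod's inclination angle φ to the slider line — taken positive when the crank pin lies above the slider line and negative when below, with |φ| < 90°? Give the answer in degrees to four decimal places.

set_geometry: r = 52 mm, L = 172 mm, e = 19 mm; θ ← 0°
rotate_crank_by(+63°): θ ← 0° +63° = 63°
rotate_crank_by(-66°): θ ← 63° -66° = -3°
rotate_crank_by(+64°): θ ← -3° +64° = 61°
rotate_crank_by(+24°): θ ← 61° +24° = 85°
crank pin P = (r cos θ, r sin θ) = (4.532099, 51.802124)
h = r sin θ − e = 51.802124 − 19 = 32.802124
sin φ = h / L = 32.802124 / 172 = 0.19071003
φ = arcsin(0.19071003) = 10.994223°

10.9942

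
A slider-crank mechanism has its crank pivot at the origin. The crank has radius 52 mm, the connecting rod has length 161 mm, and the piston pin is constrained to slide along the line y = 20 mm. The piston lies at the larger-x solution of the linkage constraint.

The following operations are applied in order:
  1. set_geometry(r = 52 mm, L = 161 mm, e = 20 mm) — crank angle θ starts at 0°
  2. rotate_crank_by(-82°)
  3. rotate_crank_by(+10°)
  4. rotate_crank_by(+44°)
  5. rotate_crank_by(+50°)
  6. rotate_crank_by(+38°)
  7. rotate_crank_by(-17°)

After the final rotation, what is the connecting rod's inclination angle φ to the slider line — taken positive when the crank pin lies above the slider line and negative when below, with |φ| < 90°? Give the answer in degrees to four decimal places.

set_geometry: r = 52 mm, L = 161 mm, e = 20 mm; θ ← 0°
rotate_crank_by(-82°): θ ← 0° -82° = -82°
rotate_crank_by(+10°): θ ← -82° +10° = -72°
rotate_crank_by(+44°): θ ← -72° +44° = -28°
rotate_crank_by(+50°): θ ← -28° +50° = 22°
rotate_crank_by(+38°): θ ← 22° +38° = 60°
rotate_crank_by(-17°): θ ← 60° -17° = 43°
crank pin P = (r cos θ, r sin θ) = (38.030392, 35.463915)
h = r sin θ − e = 35.463915 − 20 = 15.463915
sin φ = h / L = 15.463915 / 161 = 0.09604916
φ = arcsin(0.09604916) = 5.511708°

5.5117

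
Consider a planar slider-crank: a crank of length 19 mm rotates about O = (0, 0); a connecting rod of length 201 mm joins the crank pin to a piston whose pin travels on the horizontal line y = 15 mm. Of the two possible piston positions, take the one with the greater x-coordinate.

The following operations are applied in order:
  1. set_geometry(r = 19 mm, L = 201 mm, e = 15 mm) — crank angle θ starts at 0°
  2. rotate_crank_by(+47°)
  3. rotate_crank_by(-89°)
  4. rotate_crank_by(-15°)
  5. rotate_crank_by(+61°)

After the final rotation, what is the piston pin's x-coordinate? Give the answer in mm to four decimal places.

set_geometry: r = 19 mm, L = 201 mm, e = 15 mm; θ ← 0°
rotate_crank_by(+47°): θ ← 0° +47° = 47°
rotate_crank_by(-89°): θ ← 47° -89° = -42°
rotate_crank_by(-15°): θ ← -42° -15° = -57°
rotate_crank_by(+61°): θ ← -57° +61° = 4°
crank pin P = (r cos θ, r sin θ) = (18.953717, 1.325373)
h = r sin θ − e = 1.325373 − 15 = -13.674627
x = r cos θ + √(L² − h²) = 18.953717 + √(40401.0 − 186.9954) = 18.953717 + 200.534298 = 219.488015

219.4880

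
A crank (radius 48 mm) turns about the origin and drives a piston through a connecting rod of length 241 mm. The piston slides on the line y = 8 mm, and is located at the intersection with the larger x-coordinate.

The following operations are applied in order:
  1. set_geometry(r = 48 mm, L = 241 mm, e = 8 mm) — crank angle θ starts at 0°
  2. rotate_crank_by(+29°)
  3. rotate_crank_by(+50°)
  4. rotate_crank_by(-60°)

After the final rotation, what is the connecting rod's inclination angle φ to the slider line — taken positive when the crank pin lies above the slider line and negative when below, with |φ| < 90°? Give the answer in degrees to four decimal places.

1.8136

set_geometry: r = 48 mm, L = 241 mm, e = 8 mm; θ ← 0°
rotate_crank_by(+29°): θ ← 0° +29° = 29°
rotate_crank_by(+50°): θ ← 29° +50° = 79°
rotate_crank_by(-60°): θ ← 79° -60° = 19°
crank pin P = (r cos θ, r sin θ) = (45.384892, 15.627271)
h = r sin θ − e = 15.627271 − 8 = 7.627271
sin φ = h / L = 7.627271 / 241 = 0.03164843
φ = arcsin(0.03164843) = 1.813624°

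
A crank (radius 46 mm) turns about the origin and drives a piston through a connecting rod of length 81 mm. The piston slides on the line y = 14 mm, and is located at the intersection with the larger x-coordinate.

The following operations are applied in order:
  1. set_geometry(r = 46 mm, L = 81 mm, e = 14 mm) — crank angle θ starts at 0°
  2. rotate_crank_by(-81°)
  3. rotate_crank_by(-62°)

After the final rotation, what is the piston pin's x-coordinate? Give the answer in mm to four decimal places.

set_geometry: r = 46 mm, L = 81 mm, e = 14 mm; θ ← 0°
rotate_crank_by(-81°): θ ← 0° -81° = -81°
rotate_crank_by(-62°): θ ← -81° -62° = -143°
crank pin P = (r cos θ, r sin θ) = (-36.737233, -27.683491)
h = r sin θ − e = -27.683491 − 14 = -41.683491
x = r cos θ + √(L² − h²) = -36.737233 + √(6561.0 − 1737.5134) = -36.737233 + 69.451325 = 32.714092

32.7141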